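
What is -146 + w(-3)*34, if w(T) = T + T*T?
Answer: 58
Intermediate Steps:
w(T) = T + T²
-146 + w(-3)*34 = -146 - 3*(1 - 3)*34 = -146 - 3*(-2)*34 = -146 + 6*34 = -146 + 204 = 58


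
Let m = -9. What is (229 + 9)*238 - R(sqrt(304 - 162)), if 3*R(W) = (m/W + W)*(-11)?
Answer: 56644 + 1463*sqrt(142)/426 ≈ 56685.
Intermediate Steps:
R(W) = 33/W - 11*W/3 (R(W) = ((-9/W + W)*(-11))/3 = ((W - 9/W)*(-11))/3 = (-11*W + 99/W)/3 = 33/W - 11*W/3)
(229 + 9)*238 - R(sqrt(304 - 162)) = (229 + 9)*238 - (33/(sqrt(304 - 162)) - 11*sqrt(304 - 162)/3) = 238*238 - (33/(sqrt(142)) - 11*sqrt(142)/3) = 56644 - (33*(sqrt(142)/142) - 11*sqrt(142)/3) = 56644 - (33*sqrt(142)/142 - 11*sqrt(142)/3) = 56644 - (-1463)*sqrt(142)/426 = 56644 + 1463*sqrt(142)/426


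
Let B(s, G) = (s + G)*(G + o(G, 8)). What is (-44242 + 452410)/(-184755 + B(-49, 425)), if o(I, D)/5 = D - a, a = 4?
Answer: -408168/17435 ≈ -23.411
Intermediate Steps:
o(I, D) = -20 + 5*D (o(I, D) = 5*(D - 1*4) = 5*(D - 4) = 5*(-4 + D) = -20 + 5*D)
B(s, G) = (20 + G)*(G + s) (B(s, G) = (s + G)*(G + (-20 + 5*8)) = (G + s)*(G + (-20 + 40)) = (G + s)*(G + 20) = (G + s)*(20 + G) = (20 + G)*(G + s))
(-44242 + 452410)/(-184755 + B(-49, 425)) = (-44242 + 452410)/(-184755 + (425² + 20*425 + 20*(-49) + 425*(-49))) = 408168/(-184755 + (180625 + 8500 - 980 - 20825)) = 408168/(-184755 + 167320) = 408168/(-17435) = 408168*(-1/17435) = -408168/17435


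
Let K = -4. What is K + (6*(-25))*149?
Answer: -22354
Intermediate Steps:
K + (6*(-25))*149 = -4 + (6*(-25))*149 = -4 - 150*149 = -4 - 22350 = -22354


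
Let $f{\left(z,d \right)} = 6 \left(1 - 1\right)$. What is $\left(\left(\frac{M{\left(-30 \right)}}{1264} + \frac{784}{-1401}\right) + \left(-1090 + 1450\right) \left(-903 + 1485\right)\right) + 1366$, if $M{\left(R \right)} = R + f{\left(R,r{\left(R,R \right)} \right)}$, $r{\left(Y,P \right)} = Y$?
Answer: $\frac{186724696249}{885432} \approx 2.1089 \cdot 10^{5}$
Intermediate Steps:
$f{\left(z,d \right)} = 0$ ($f{\left(z,d \right)} = 6 \cdot 0 = 0$)
$M{\left(R \right)} = R$ ($M{\left(R \right)} = R + 0 = R$)
$\left(\left(\frac{M{\left(-30 \right)}}{1264} + \frac{784}{-1401}\right) + \left(-1090 + 1450\right) \left(-903 + 1485\right)\right) + 1366 = \left(\left(- \frac{30}{1264} + \frac{784}{-1401}\right) + \left(-1090 + 1450\right) \left(-903 + 1485\right)\right) + 1366 = \left(\left(\left(-30\right) \frac{1}{1264} + 784 \left(- \frac{1}{1401}\right)\right) + 360 \cdot 582\right) + 1366 = \left(\left(- \frac{15}{632} - \frac{784}{1401}\right) + 209520\right) + 1366 = \left(- \frac{516503}{885432} + 209520\right) + 1366 = \frac{185515196137}{885432} + 1366 = \frac{186724696249}{885432}$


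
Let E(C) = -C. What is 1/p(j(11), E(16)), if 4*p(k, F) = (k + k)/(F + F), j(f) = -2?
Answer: 32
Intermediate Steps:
p(k, F) = k/(4*F) (p(k, F) = ((k + k)/(F + F))/4 = ((2*k)/((2*F)))/4 = ((2*k)*(1/(2*F)))/4 = (k/F)/4 = k/(4*F))
1/p(j(11), E(16)) = 1/((¼)*(-2)/(-1*16)) = 1/((¼)*(-2)/(-16)) = 1/((¼)*(-2)*(-1/16)) = 1/(1/32) = 32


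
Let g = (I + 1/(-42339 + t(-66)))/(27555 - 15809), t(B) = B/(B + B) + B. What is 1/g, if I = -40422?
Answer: -498083257/1714074700 ≈ -0.29058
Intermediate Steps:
t(B) = 1/2 + B (t(B) = B/((2*B)) + B = (1/(2*B))*B + B = 1/2 + B)
g = -1714074700/498083257 (g = (-40422 + 1/(-42339 + (1/2 - 66)))/(27555 - 15809) = (-40422 + 1/(-42339 - 131/2))/11746 = (-40422 + 1/(-84809/2))*(1/11746) = (-40422 - 2/84809)*(1/11746) = -3428149400/84809*1/11746 = -1714074700/498083257 ≈ -3.4413)
1/g = 1/(-1714074700/498083257) = -498083257/1714074700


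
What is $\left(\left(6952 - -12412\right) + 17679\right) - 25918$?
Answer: $11125$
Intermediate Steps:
$\left(\left(6952 - -12412\right) + 17679\right) - 25918 = \left(\left(6952 + 12412\right) + 17679\right) - 25918 = \left(19364 + 17679\right) - 25918 = 37043 - 25918 = 11125$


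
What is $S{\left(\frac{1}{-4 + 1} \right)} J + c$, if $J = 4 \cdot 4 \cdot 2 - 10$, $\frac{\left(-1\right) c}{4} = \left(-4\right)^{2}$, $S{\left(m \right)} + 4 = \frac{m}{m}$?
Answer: $-130$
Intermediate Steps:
$S{\left(m \right)} = -3$ ($S{\left(m \right)} = -4 + \frac{m}{m} = -4 + 1 = -3$)
$c = -64$ ($c = - 4 \left(-4\right)^{2} = \left(-4\right) 16 = -64$)
$J = 22$ ($J = 16 \cdot 2 - 10 = 32 - 10 = 22$)
$S{\left(\frac{1}{-4 + 1} \right)} J + c = \left(-3\right) 22 - 64 = -66 - 64 = -130$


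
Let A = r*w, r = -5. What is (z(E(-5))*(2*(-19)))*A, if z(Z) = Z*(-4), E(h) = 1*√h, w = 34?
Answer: -25840*I*√5 ≈ -57780.0*I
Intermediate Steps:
E(h) = √h
A = -170 (A = -5*34 = -170)
z(Z) = -4*Z
(z(E(-5))*(2*(-19)))*A = ((-4*I*√5)*(2*(-19)))*(-170) = (-4*I*√5*(-38))*(-170) = (152*I*√5)*(-170) = -25840*I*√5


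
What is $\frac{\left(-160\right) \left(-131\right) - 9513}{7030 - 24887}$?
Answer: $- \frac{11447}{17857} \approx -0.64104$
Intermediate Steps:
$\frac{\left(-160\right) \left(-131\right) - 9513}{7030 - 24887} = \frac{20960 - 9513}{-17857} = 11447 \left(- \frac{1}{17857}\right) = - \frac{11447}{17857}$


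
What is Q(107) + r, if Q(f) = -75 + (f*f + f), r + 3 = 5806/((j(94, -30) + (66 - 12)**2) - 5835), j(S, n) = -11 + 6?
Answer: 16777933/1462 ≈ 11476.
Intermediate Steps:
j(S, n) = -5
r = -7289/1462 (r = -3 + 5806/((-5 + (66 - 12)**2) - 5835) = -3 + 5806/((-5 + 54**2) - 5835) = -3 + 5806/((-5 + 2916) - 5835) = -3 + 5806/(2911 - 5835) = -3 + 5806/(-2924) = -3 + 5806*(-1/2924) = -3 - 2903/1462 = -7289/1462 ≈ -4.9856)
Q(f) = -75 + f + f**2 (Q(f) = -75 + (f**2 + f) = -75 + (f + f**2) = -75 + f + f**2)
Q(107) + r = (-75 + 107 + 107**2) - 7289/1462 = (-75 + 107 + 11449) - 7289/1462 = 11481 - 7289/1462 = 16777933/1462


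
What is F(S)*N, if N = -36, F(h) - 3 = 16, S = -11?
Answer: -684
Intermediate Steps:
F(h) = 19 (F(h) = 3 + 16 = 19)
F(S)*N = 19*(-36) = -684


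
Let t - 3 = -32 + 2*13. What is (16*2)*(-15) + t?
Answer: -483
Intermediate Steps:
t = -3 (t = 3 + (-32 + 2*13) = 3 + (-32 + 26) = 3 - 6 = -3)
(16*2)*(-15) + t = (16*2)*(-15) - 3 = 32*(-15) - 3 = -480 - 3 = -483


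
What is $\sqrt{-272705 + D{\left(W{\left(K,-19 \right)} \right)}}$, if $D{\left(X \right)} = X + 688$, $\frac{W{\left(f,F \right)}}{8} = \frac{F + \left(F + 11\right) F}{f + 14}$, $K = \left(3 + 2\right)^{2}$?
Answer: $\frac{i \sqrt{413696361}}{39} \approx 521.53 i$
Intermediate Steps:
$K = 25$ ($K = 5^{2} = 25$)
$W{\left(f,F \right)} = \frac{8 \left(F + F \left(11 + F\right)\right)}{14 + f}$ ($W{\left(f,F \right)} = 8 \frac{F + \left(F + 11\right) F}{f + 14} = 8 \frac{F + \left(11 + F\right) F}{14 + f} = 8 \frac{F + F \left(11 + F\right)}{14 + f} = \frac{8 \left(F + F \left(11 + F\right)\right)}{14 + f}$)
$D{\left(X \right)} = 688 + X$
$\sqrt{-272705 + D{\left(W{\left(K,-19 \right)} \right)}} = \sqrt{-272705 + \left(688 + 8 \left(-19\right) \frac{1}{14 + 25} \left(12 - 19\right)\right)} = \sqrt{-272705 + \left(688 + 8 \left(-19\right) \frac{1}{39} \left(-7\right)\right)} = \sqrt{-272705 + \left(688 + \frac{1064}{39}\right)} = \sqrt{-272705 + \frac{27896}{39}} = \sqrt{- \frac{10607599}{39}} = \frac{i \sqrt{413696361}}{39}$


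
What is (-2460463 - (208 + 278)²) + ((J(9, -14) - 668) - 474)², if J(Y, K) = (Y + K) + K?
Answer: -1348738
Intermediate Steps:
J(Y, K) = Y + 2*K (J(Y, K) = (K + Y) + K = Y + 2*K)
(-2460463 - (208 + 278)²) + ((J(9, -14) - 668) - 474)² = (-2460463 - (208 + 278)²) + (((9 + 2*(-14)) - 668) - 474)² = (-2460463 - 1*486²) + (((9 - 28) - 668) - 474)² = (-2460463 - 1*236196) + ((-19 - 668) - 474)² = (-2460463 - 236196) + (-687 - 474)² = -2696659 + (-1161)² = -2696659 + 1347921 = -1348738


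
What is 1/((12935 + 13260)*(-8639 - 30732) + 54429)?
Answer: -1/1031268916 ≈ -9.6968e-10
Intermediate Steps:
1/((12935 + 13260)*(-8639 - 30732) + 54429) = 1/(26195*(-39371) + 54429) = 1/(-1031323345 + 54429) = 1/(-1031268916) = -1/1031268916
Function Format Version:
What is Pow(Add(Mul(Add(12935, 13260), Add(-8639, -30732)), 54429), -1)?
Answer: Rational(-1, 1031268916) ≈ -9.6968e-10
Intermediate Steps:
Pow(Add(Mul(Add(12935, 13260), Add(-8639, -30732)), 54429), -1) = Pow(Add(Mul(26195, -39371), 54429), -1) = Pow(Add(-1031323345, 54429), -1) = Pow(-1031268916, -1) = Rational(-1, 1031268916)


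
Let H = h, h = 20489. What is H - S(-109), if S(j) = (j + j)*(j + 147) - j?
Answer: 28664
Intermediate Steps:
H = 20489
S(j) = -j + 2*j*(147 + j) (S(j) = (2*j)*(147 + j) - j = 2*j*(147 + j) - j = -j + 2*j*(147 + j))
H - S(-109) = 20489 - (-109)*(293 + 2*(-109)) = 20489 - (-109)*(293 - 218) = 20489 - (-109)*75 = 20489 - 1*(-8175) = 20489 + 8175 = 28664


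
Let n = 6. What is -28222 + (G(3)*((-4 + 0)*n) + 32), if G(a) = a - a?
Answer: -28190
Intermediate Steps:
G(a) = 0
-28222 + (G(3)*((-4 + 0)*n) + 32) = -28222 + (0*((-4 + 0)*6) + 32) = -28222 + (0*(-4*6) + 32) = -28222 + (0*(-24) + 32) = -28222 + (0 + 32) = -28222 + 32 = -28190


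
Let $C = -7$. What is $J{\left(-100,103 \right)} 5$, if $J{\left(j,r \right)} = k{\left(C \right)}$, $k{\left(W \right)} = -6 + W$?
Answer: $-65$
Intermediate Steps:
$J{\left(j,r \right)} = -13$ ($J{\left(j,r \right)} = -6 - 7 = -13$)
$J{\left(-100,103 \right)} 5 = \left(-13\right) 5 = -65$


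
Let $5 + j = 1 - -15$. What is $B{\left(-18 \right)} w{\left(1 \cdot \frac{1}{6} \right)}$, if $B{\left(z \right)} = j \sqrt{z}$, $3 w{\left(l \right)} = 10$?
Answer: $110 i \sqrt{2} \approx 155.56 i$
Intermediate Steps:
$j = 11$ ($j = -5 + \left(1 - -15\right) = -5 + \left(1 + 15\right) = -5 + 16 = 11$)
$w{\left(l \right)} = \frac{10}{3}$ ($w{\left(l \right)} = \frac{1}{3} \cdot 10 = \frac{10}{3}$)
$B{\left(z \right)} = 11 \sqrt{z}$
$B{\left(-18 \right)} w{\left(1 \cdot \frac{1}{6} \right)} = 11 \sqrt{-18} \cdot \frac{10}{3} = 11 \cdot 3 i \sqrt{2} \cdot \frac{10}{3} = 33 i \sqrt{2} \cdot \frac{10}{3} = 110 i \sqrt{2}$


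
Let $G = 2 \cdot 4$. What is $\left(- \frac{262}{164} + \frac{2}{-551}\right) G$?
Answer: $- \frac{289380}{22591} \approx -12.81$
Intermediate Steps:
$G = 8$
$\left(- \frac{262}{164} + \frac{2}{-551}\right) G = \left(- \frac{262}{164} + \frac{2}{-551}\right) 8 = \left(\left(-262\right) \frac{1}{164} + 2 \left(- \frac{1}{551}\right)\right) 8 = \left(- \frac{131}{82} - \frac{2}{551}\right) 8 = \left(- \frac{72345}{45182}\right) 8 = - \frac{289380}{22591}$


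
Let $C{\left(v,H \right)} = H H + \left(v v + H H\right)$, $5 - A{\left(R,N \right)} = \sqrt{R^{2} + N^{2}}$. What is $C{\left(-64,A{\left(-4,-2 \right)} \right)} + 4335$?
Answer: $8521 - 40 \sqrt{5} \approx 8431.6$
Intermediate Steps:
$A{\left(R,N \right)} = 5 - \sqrt{N^{2} + R^{2}}$ ($A{\left(R,N \right)} = 5 - \sqrt{R^{2} + N^{2}} = 5 - \sqrt{N^{2} + R^{2}}$)
$C{\left(v,H \right)} = v^{2} + 2 H^{2}$ ($C{\left(v,H \right)} = H^{2} + \left(v^{2} + H^{2}\right) = H^{2} + \left(H^{2} + v^{2}\right) = v^{2} + 2 H^{2}$)
$C{\left(-64,A{\left(-4,-2 \right)} \right)} + 4335 = \left(\left(-64\right)^{2} + 2 \left(5 - \sqrt{\left(-2\right)^{2} + \left(-4\right)^{2}}\right)^{2}\right) + 4335 = \left(4096 + 2 \left(5 - \sqrt{4 + 16}\right)^{2}\right) + 4335 = \left(4096 + 2 \left(5 - \sqrt{20}\right)^{2}\right) + 4335 = \left(4096 + 2 \left(5 - 2 \sqrt{5}\right)^{2}\right) + 4335 = 8431 + 2 \left(5 - 2 \sqrt{5}\right)^{2}$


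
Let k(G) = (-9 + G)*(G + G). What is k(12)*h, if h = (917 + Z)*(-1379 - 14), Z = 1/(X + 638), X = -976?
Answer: -15543121860/169 ≈ -9.1971e+7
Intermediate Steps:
Z = -1/338 (Z = 1/(-976 + 638) = 1/(-338) = -1/338 ≈ -0.0029586)
h = -431753385/338 (h = (917 - 1/338)*(-1379 - 14) = (309945/338)*(-1393) = -431753385/338 ≈ -1.2774e+6)
k(G) = 2*G*(-9 + G) (k(G) = (-9 + G)*(2*G) = 2*G*(-9 + G))
k(12)*h = (2*12*(-9 + 12))*(-431753385/338) = (2*12*3)*(-431753385/338) = 72*(-431753385/338) = -15543121860/169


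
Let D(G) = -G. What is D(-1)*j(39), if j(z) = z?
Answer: 39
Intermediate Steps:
D(-1)*j(39) = -1*(-1)*39 = 1*39 = 39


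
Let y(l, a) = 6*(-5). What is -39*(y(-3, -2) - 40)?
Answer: 2730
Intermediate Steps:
y(l, a) = -30
-39*(y(-3, -2) - 40) = -39*(-30 - 40) = -39*(-70) = 2730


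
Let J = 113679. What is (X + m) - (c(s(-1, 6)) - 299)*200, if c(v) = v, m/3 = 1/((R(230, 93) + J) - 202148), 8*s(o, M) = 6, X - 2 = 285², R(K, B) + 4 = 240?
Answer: 4143333446/29411 ≈ 1.4088e+5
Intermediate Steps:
R(K, B) = 236 (R(K, B) = -4 + 240 = 236)
X = 81227 (X = 2 + 285² = 2 + 81225 = 81227)
s(o, M) = ¾ (s(o, M) = (⅛)*6 = ¾)
m = -1/29411 (m = 3/((236 + 113679) - 202148) = 3/(113915 - 202148) = 3/(-88233) = 3*(-1/88233) = -1/29411 ≈ -3.4001e-5)
(X + m) - (c(s(-1, 6)) - 299)*200 = (81227 - 1/29411) - (¾ - 299)*200 = 2388967296/29411 - (-1193)*200/4 = 2388967296/29411 - 1*(-59650) = 2388967296/29411 + 59650 = 4143333446/29411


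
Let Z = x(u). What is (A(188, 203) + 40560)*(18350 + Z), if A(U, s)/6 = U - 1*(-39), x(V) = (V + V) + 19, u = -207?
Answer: 752709510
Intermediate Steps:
x(V) = 19 + 2*V (x(V) = 2*V + 19 = 19 + 2*V)
Z = -395 (Z = 19 + 2*(-207) = 19 - 414 = -395)
A(U, s) = 234 + 6*U (A(U, s) = 6*(U - 1*(-39)) = 6*(U + 39) = 6*(39 + U) = 234 + 6*U)
(A(188, 203) + 40560)*(18350 + Z) = ((234 + 6*188) + 40560)*(18350 - 395) = ((234 + 1128) + 40560)*17955 = (1362 + 40560)*17955 = 41922*17955 = 752709510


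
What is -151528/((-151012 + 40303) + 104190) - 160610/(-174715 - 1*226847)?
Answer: 10315817221/436297113 ≈ 23.644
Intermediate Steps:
-151528/((-151012 + 40303) + 104190) - 160610/(-174715 - 1*226847) = -151528/(-110709 + 104190) - 160610/(-174715 - 226847) = -151528/(-6519) - 160610/(-401562) = -151528*(-1/6519) - 160610*(-1/401562) = 151528/6519 + 80305/200781 = 10315817221/436297113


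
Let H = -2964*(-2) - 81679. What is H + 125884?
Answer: 50133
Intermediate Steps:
H = -75751 (H = 5928 - 81679 = -75751)
H + 125884 = -75751 + 125884 = 50133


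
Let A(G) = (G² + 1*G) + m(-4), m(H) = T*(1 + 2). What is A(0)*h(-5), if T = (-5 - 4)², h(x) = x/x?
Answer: 243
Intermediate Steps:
h(x) = 1
T = 81 (T = (-9)² = 81)
m(H) = 243 (m(H) = 81*(1 + 2) = 81*3 = 243)
A(G) = 243 + G + G² (A(G) = (G² + 1*G) + 243 = (G² + G) + 243 = (G + G²) + 243 = 243 + G + G²)
A(0)*h(-5) = (243 + 0 + 0²)*1 = (243 + 0 + 0)*1 = 243*1 = 243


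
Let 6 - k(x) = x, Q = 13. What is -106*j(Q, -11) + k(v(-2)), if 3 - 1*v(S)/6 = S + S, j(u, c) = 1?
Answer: -142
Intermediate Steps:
v(S) = 18 - 12*S (v(S) = 18 - 6*(S + S) = 18 - 12*S)
k(x) = 6 - x
-106*j(Q, -11) + k(v(-2)) = -106*1 + (6 - (18 - 12*(-2))) = -106 + (6 - (18 + 24)) = -106 + (6 - 1*42) = -106 + (6 - 42) = -106 - 36 = -142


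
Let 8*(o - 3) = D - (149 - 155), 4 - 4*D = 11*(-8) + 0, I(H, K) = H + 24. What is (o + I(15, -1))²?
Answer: 133225/64 ≈ 2081.6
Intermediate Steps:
I(H, K) = 24 + H
D = 23 (D = 1 - (11*(-8) + 0)/4 = 1 - (-88 + 0)/4 = 1 - ¼*(-88) = 1 + 22 = 23)
o = 53/8 (o = 3 + (23 - (149 - 155))/8 = 3 + (23 - 1*(-6))/8 = 3 + (23 + 6)/8 = 3 + (⅛)*29 = 3 + 29/8 = 53/8 ≈ 6.6250)
(o + I(15, -1))² = (53/8 + (24 + 15))² = (53/8 + 39)² = (365/8)² = 133225/64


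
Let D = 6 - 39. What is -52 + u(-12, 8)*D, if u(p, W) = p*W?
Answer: 3116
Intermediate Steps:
u(p, W) = W*p
D = -33
-52 + u(-12, 8)*D = -52 + (8*(-12))*(-33) = -52 - 96*(-33) = -52 + 3168 = 3116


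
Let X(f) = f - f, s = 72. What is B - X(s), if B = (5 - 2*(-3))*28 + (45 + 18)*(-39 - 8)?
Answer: -2653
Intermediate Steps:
X(f) = 0
B = -2653 (B = (5 + 6)*28 + 63*(-47) = 11*28 - 2961 = 308 - 2961 = -2653)
B - X(s) = -2653 - 1*0 = -2653 + 0 = -2653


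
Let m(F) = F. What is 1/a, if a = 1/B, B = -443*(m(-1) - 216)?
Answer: 96131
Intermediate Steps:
B = 96131 (B = -443*(-1 - 216) = -443*(-217) = 96131)
a = 1/96131 ≈ 1.0402e-5
1/a = 1/(1/96131) = 96131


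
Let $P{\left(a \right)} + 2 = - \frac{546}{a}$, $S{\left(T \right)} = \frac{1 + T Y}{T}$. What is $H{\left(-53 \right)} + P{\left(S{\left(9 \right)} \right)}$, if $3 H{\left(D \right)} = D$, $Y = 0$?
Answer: $- \frac{14801}{3} \approx -4933.7$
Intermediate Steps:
$H{\left(D \right)} = \frac{D}{3}$
$S{\left(T \right)} = \frac{1}{T}$ ($S{\left(T \right)} = \frac{1 + T 0}{T} = \frac{1 + 0}{T} = 1 \frac{1}{T} = \frac{1}{T}$)
$P{\left(a \right)} = -2 - \frac{546}{a}$
$H{\left(-53 \right)} + P{\left(S{\left(9 \right)} \right)} = \frac{1}{3} \left(-53\right) - \left(2 + \frac{546}{\frac{1}{9}}\right) = - \frac{53}{3} - \left(2 + 546 \frac{1}{\frac{1}{9}}\right) = - \frac{53}{3} - 4916 = - \frac{14801}{3}$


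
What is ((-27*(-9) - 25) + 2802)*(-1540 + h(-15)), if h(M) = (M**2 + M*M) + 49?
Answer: -3143820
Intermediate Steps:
h(M) = 49 + 2*M**2 (h(M) = (M**2 + M**2) + 49 = 2*M**2 + 49 = 49 + 2*M**2)
((-27*(-9) - 25) + 2802)*(-1540 + h(-15)) = ((-27*(-9) - 25) + 2802)*(-1540 + (49 + 2*(-15)**2)) = ((243 - 25) + 2802)*(-1540 + (49 + 2*225)) = (218 + 2802)*(-1540 + (49 + 450)) = 3020*(-1540 + 499) = 3020*(-1041) = -3143820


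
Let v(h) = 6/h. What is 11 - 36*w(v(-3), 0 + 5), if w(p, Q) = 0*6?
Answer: 11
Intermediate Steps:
w(p, Q) = 0
11 - 36*w(v(-3), 0 + 5) = 11 - 36*0 = 11 + 0 = 11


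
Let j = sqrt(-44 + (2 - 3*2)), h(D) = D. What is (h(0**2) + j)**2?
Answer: -48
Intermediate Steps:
j = 4*I*sqrt(3) (j = sqrt(-44 + (2 - 6)) = sqrt(-44 - 4) = sqrt(-48) = 4*I*sqrt(3) ≈ 6.9282*I)
(h(0**2) + j)**2 = (0**2 + 4*I*sqrt(3))**2 = (0 + 4*I*sqrt(3))**2 = (4*I*sqrt(3))**2 = -48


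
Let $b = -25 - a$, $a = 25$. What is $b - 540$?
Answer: $-590$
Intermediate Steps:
$b = -50$ ($b = -25 - 25 = -50$)
$b - 540 = -50 - 540 = -590$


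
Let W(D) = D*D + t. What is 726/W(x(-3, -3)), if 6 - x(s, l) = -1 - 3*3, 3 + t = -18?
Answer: 726/235 ≈ 3.0894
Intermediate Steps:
t = -21 (t = -3 - 18 = -21)
x(s, l) = 16 (x(s, l) = 6 - (-1 - 3*3) = 6 - (-1 - 9) = 6 - 1*(-10) = 6 + 10 = 16)
W(D) = -21 + D² (W(D) = D*D - 21 = D² - 21 = -21 + D²)
726/W(x(-3, -3)) = 726/(-21 + 16²) = 726/(-21 + 256) = 726/235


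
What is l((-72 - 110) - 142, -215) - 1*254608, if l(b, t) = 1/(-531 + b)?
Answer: -217689841/855 ≈ -2.5461e+5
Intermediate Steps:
l((-72 - 110) - 142, -215) - 1*254608 = 1/(-531 + ((-72 - 110) - 142)) - 1*254608 = 1/(-531 + (-182 - 142)) - 254608 = 1/(-531 - 324) - 254608 = 1/(-855) - 254608 = -1/855 - 254608 = -217689841/855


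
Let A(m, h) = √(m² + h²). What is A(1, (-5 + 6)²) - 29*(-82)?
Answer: 2378 + √2 ≈ 2379.4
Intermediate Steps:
A(m, h) = √(h² + m²)
A(1, (-5 + 6)²) - 29*(-82) = √(((-5 + 6)²)² + 1²) - 29*(-82) = √((1²)² + 1) + 2378 = √(1² + 1) + 2378 = √(1 + 1) + 2378 = √2 + 2378 = 2378 + √2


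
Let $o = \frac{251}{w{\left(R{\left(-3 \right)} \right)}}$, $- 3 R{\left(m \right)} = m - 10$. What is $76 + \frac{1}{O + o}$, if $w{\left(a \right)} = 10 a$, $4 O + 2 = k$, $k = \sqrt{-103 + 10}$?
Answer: $\frac{174116636}{2286301} - \frac{16900 i \sqrt{93}}{2286301} \approx 76.156 - 0.071284 i$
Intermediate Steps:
$k = i \sqrt{93}$ ($k = \sqrt{-93} = i \sqrt{93} \approx 9.6436 i$)
$R{\left(m \right)} = \frac{10}{3} - \frac{m}{3}$ ($R{\left(m \right)} = - \frac{m - 10}{3} = - \frac{-10 + m}{3} = \frac{10}{3} - \frac{m}{3}$)
$O = - \frac{1}{2} + \frac{i \sqrt{93}}{4} \approx -0.5 + 2.4109 i$
$o = \frac{753}{130}$ ($o = \frac{251}{10 \left(\frac{10}{3} - -1\right)} = \frac{251}{10 \left(\frac{10}{3} + 1\right)} = \frac{251}{10 \cdot \frac{13}{3}} = \frac{251}{\frac{130}{3}} = 251 \cdot \frac{3}{130} = \frac{753}{130} \approx 5.7923$)
$76 + \frac{1}{O + o} = 76 + \frac{1}{\left(- \frac{1}{2} + \frac{i \sqrt{93}}{4}\right) + \frac{753}{130}} = 76 + \frac{1}{\frac{344}{65} + \frac{i \sqrt{93}}{4}}$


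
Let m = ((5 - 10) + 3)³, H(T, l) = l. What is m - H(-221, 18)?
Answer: -26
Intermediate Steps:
m = -8 (m = (-5 + 3)³ = (-2)³ = -8)
m - H(-221, 18) = -8 - 1*18 = -8 - 18 = -26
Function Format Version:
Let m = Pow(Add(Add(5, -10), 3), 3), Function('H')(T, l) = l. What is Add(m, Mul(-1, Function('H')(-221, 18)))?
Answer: -26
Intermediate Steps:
m = -8 (m = Pow(Add(-5, 3), 3) = Pow(-2, 3) = -8)
Add(m, Mul(-1, Function('H')(-221, 18))) = Add(-8, Mul(-1, 18)) = Add(-8, -18) = -26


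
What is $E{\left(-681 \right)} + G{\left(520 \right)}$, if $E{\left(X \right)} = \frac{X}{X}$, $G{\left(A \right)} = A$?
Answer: $521$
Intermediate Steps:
$E{\left(X \right)} = 1$
$E{\left(-681 \right)} + G{\left(520 \right)} = 1 + 520 = 521$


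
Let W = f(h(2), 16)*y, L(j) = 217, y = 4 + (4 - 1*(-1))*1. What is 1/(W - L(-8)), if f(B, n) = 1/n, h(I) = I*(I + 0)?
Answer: -16/3463 ≈ -0.0046203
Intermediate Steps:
h(I) = I² (h(I) = I*I = I²)
y = 9 (y = 4 + (4 + 1)*1 = 4 + 5*1 = 4 + 5 = 9)
W = 9/16 ≈ 0.56250
1/(W - L(-8)) = 1/(9/16 - 1*217) = 1/(9/16 - 217) = 1/(-3463/16) = -16/3463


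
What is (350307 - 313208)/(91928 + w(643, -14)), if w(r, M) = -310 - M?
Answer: 1613/3984 ≈ 0.40487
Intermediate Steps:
(350307 - 313208)/(91928 + w(643, -14)) = (350307 - 313208)/(91928 + (-310 - 1*(-14))) = 37099/(91928 + (-310 + 14)) = 37099/(91928 - 296) = 37099/91632 = 37099*(1/91632) = 1613/3984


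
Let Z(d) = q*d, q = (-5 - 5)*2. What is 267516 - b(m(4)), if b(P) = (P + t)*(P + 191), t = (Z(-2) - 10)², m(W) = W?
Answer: 91236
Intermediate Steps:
q = -20 (q = -10*2 = -20)
Z(d) = -20*d
t = 900 (t = (-20*(-2) - 10)² = (40 - 10)² = 30² = 900)
b(P) = (191 + P)*(900 + P) (b(P) = (P + 900)*(P + 191) = (900 + P)*(191 + P) = (191 + P)*(900 + P))
267516 - b(m(4)) = 267516 - (171900 + 4² + 1091*4) = 267516 - (171900 + 16 + 4364) = 267516 - 1*176280 = 267516 - 176280 = 91236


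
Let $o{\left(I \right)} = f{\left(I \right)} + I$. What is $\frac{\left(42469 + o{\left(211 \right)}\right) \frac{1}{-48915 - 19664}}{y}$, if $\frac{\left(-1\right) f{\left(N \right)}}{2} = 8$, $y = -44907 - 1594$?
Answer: $\frac{42664}{3188992079} \approx 1.3379 \cdot 10^{-5}$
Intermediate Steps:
$y = -46501$
$f{\left(N \right)} = -16$ ($f{\left(N \right)} = \left(-2\right) 8 = -16$)
$o{\left(I \right)} = -16 + I$
$\frac{\left(42469 + o{\left(211 \right)}\right) \frac{1}{-48915 - 19664}}{y} = \frac{\left(42469 + \left(-16 + 211\right)\right) \frac{1}{-48915 - 19664}}{-46501} = \frac{42469 + 195}{-68579} \left(- \frac{1}{46501}\right) = 42664 \left(- \frac{1}{68579}\right) \left(- \frac{1}{46501}\right) = \left(- \frac{42664}{68579}\right) \left(- \frac{1}{46501}\right) = \frac{42664}{3188992079}$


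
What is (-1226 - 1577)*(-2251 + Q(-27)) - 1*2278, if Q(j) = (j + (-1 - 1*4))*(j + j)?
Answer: 1463691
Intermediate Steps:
Q(j) = 2*j*(-5 + j) (Q(j) = (j + (-1 - 4))*(2*j) = (j - 5)*(2*j) = (-5 + j)*(2*j) = 2*j*(-5 + j))
(-1226 - 1577)*(-2251 + Q(-27)) - 1*2278 = (-1226 - 1577)*(-2251 + 2*(-27)*(-5 - 27)) - 1*2278 = -2803*(-2251 + 2*(-27)*(-32)) - 2278 = -2803*(-2251 + 1728) - 2278 = -2803*(-523) - 2278 = 1465969 - 2278 = 1463691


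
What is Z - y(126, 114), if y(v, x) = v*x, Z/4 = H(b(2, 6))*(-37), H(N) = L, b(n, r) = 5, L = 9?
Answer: -15696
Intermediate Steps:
H(N) = 9
Z = -1332 (Z = 4*(9*(-37)) = 4*(-333) = -1332)
Z - y(126, 114) = -1332 - 126*114 = -1332 - 1*14364 = -1332 - 14364 = -15696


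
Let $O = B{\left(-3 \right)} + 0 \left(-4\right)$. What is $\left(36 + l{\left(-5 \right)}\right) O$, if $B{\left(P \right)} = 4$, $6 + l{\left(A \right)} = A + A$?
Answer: $80$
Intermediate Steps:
$l{\left(A \right)} = -6 + 2 A$ ($l{\left(A \right)} = -6 + \left(A + A\right) = -6 + 2 A$)
$O = 4$ ($O = 4 + 0 \left(-4\right) = 4 + 0 = 4$)
$\left(36 + l{\left(-5 \right)}\right) O = \left(36 + \left(-6 + 2 \left(-5\right)\right)\right) 4 = \left(36 - 16\right) 4 = 20 \cdot 4 = 80$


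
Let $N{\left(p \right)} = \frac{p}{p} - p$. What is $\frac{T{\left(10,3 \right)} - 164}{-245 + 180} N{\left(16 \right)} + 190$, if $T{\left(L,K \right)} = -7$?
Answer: $\frac{1957}{13} \approx 150.54$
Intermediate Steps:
$N{\left(p \right)} = 1 - p$
$\frac{T{\left(10,3 \right)} - 164}{-245 + 180} N{\left(16 \right)} + 190 = \frac{-7 - 164}{-245 + 180} \left(1 - 16\right) + 190 = - \frac{171}{-65} \left(1 - 16\right) + 190 = \left(-171\right) \left(- \frac{1}{65}\right) \left(-15\right) + 190 = \frac{171}{65} \left(-15\right) + 190 = - \frac{513}{13} + 190 = \frac{1957}{13}$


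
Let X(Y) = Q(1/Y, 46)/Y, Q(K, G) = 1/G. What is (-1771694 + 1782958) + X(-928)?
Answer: 480837631/42688 ≈ 11264.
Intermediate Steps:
X(Y) = 1/(46*Y)
(-1771694 + 1782958) + X(-928) = (-1771694 + 1782958) + (1/46)/(-928) = 11264 + (1/46)*(-1/928) = 11264 - 1/42688 = 480837631/42688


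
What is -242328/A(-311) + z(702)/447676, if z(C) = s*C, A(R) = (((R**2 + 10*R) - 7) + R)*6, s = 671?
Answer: 12932091509/20882518534 ≈ 0.61928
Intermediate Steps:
A(R) = -42 + 6*R**2 + 66*R (A(R) = ((-7 + R**2 + 10*R) + R)*6 = (-7 + R**2 + 11*R)*6 = -42 + 6*R**2 + 66*R)
z(C) = 671*C
-242328/A(-311) + z(702)/447676 = -242328/(-42 + 6*(-311)**2 + 66*(-311)) + (671*702)/447676 = -242328/(-42 + 6*96721 - 20526) + 471042*(1/447676) = -242328/(-42 + 580326 - 20526) + 235521/223838 = -242328/559758 + 235521/223838 = -242328*1/559758 + 235521/223838 = -40388/93293 + 235521/223838 = 12932091509/20882518534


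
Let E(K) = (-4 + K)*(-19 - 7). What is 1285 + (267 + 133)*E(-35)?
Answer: 406885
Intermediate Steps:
E(K) = 104 - 26*K (E(K) = (-4 + K)*(-26) = 104 - 26*K)
1285 + (267 + 133)*E(-35) = 1285 + (267 + 133)*(104 - 26*(-35)) = 1285 + 400*(104 + 910) = 1285 + 400*1014 = 1285 + 405600 = 406885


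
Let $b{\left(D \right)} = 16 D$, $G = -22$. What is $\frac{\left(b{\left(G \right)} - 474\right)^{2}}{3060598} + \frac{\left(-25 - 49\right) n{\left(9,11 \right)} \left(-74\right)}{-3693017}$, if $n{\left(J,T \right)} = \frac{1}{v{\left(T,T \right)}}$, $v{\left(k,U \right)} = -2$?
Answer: $\frac{1264018392008}{5651420222083} \approx 0.22366$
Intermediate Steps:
$n{\left(J,T \right)} = - \frac{1}{2}$ ($n{\left(J,T \right)} = \frac{1}{-2} = - \frac{1}{2}$)
$\frac{\left(b{\left(G \right)} - 474\right)^{2}}{3060598} + \frac{\left(-25 - 49\right) n{\left(9,11 \right)} \left(-74\right)}{-3693017} = \frac{\left(16 \left(-22\right) - 474\right)^{2}}{3060598} + \frac{\left(-25 - 49\right) \left(- \frac{1}{2}\right) \left(-74\right)}{-3693017} = \left(-352 - 474\right)^{2} \cdot \frac{1}{3060598} + \left(-74\right) \left(- \frac{1}{2}\right) \left(-74\right) \left(- \frac{1}{3693017}\right) = \left(-826\right)^{2} \cdot \frac{1}{3060598} + 37 \left(-74\right) \left(- \frac{1}{3693017}\right) = 682276 \cdot \frac{1}{3060598} - - \frac{2738}{3693017} = \frac{341138}{1530299} + \frac{2738}{3693017} = \frac{1264018392008}{5651420222083}$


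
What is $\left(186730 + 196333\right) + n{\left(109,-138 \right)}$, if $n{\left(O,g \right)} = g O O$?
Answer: $-1256515$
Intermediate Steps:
$n{\left(O,g \right)} = g O^{2}$ ($n{\left(O,g \right)} = O g O = g O^{2}$)
$\left(186730 + 196333\right) + n{\left(109,-138 \right)} = \left(186730 + 196333\right) - 138 \cdot 109^{2} = 383063 - 1639578 = -1256515$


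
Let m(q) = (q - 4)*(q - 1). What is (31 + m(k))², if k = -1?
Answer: 1681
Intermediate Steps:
m(q) = (-1 + q)*(-4 + q) (m(q) = (-4 + q)*(-1 + q) = (-1 + q)*(-4 + q))
(31 + m(k))² = (31 + (4 + (-1)² - 5*(-1)))² = (31 + (4 + 1 + 5))² = (31 + 10)² = 41² = 1681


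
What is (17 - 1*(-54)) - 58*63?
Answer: -3583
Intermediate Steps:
(17 - 1*(-54)) - 58*63 = (17 + 54) - 3654 = 71 - 3654 = -3583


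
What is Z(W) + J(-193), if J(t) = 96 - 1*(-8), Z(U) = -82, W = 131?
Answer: 22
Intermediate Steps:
J(t) = 104 (J(t) = 96 + 8 = 104)
Z(W) + J(-193) = -82 + 104 = 22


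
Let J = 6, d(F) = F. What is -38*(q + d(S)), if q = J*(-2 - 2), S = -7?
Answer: 1178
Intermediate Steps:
q = -24 (q = 6*(-2 - 2) = 6*(-4) = -24)
-38*(q + d(S)) = -38*(-24 - 7) = -38*(-31) = 1178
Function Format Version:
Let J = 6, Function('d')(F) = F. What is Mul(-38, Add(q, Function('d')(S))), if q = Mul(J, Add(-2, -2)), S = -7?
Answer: 1178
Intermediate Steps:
q = -24 (q = Mul(6, Add(-2, -2)) = Mul(6, -4) = -24)
Mul(-38, Add(q, Function('d')(S))) = Mul(-38, Add(-24, -7)) = Mul(-38, -31) = 1178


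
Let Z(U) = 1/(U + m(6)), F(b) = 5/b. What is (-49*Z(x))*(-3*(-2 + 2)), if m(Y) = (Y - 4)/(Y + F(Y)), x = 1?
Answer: 0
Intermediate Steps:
m(Y) = (-4 + Y)/(Y + 5/Y) (m(Y) = (Y - 4)/(Y + 5/Y) = (-4 + Y)/(Y + 5/Y))
Z(U) = 1/(12/41 + U) (Z(U) = 1/(U + 6*(-4 + 6)/(5 + 6²)) = 1/(U + 6*2/(5 + 36)) = 1/(U + 6*2/41) = 1/(U + 6*(1/41)*2) = 1/(U + 12/41) = 1/(12/41 + U))
(-49*Z(x))*(-3*(-2 + 2)) = (-2009/(12 + 41*1))*(-3*(-2 + 2)) = (-2009/(12 + 41))*(-3*0) = -2009/53*0 = 0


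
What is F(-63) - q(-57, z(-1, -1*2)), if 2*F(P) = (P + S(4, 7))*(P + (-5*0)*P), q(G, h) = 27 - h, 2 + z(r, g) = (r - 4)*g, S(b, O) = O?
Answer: 1745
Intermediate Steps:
z(r, g) = -2 + g*(-4 + r) (z(r, g) = -2 + (r - 4)*g = -2 + (-4 + r)*g = -2 + g*(-4 + r))
F(P) = P*(7 + P)/2 (F(P) = ((P + 7)*(P + (-5*0)*P))/2 = ((7 + P)*(P + 0*P))/2 = ((7 + P)*(P + 0))/2 = ((7 + P)*P)/2 = (P*(7 + P))/2 = P*(7 + P)/2)
F(-63) - q(-57, z(-1, -1*2)) = (½)*(-63)*(7 - 63) - (27 - (-2 - (-4)*2 - 1*2*(-1))) = (½)*(-63)*(-56) - (27 - (-2 - 4*(-2) - 2*(-1))) = 1764 - (27 - (-2 + 8 + 2)) = 1764 - (27 - 1*8) = 1764 - (27 - 8) = 1764 - 1*19 = 1764 - 19 = 1745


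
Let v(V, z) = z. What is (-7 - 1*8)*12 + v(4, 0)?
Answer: -180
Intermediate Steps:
(-7 - 1*8)*12 + v(4, 0) = (-7 - 1*8)*12 + 0 = (-7 - 8)*12 + 0 = -15*12 + 0 = -180 + 0 = -180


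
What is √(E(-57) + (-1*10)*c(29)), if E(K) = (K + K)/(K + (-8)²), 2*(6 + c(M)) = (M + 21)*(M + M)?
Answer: I*√708358/7 ≈ 120.23*I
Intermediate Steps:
c(M) = -6 + M*(21 + M) (c(M) = -6 + ((M + 21)*(M + M))/2 = -6 + ((21 + M)*(2*M))/2 = -6 + (2*M*(21 + M))/2 = -6 + M*(21 + M))
E(K) = 2*K/(64 + K) (E(K) = (2*K)/(K + 64) = (2*K)/(64 + K) = 2*K/(64 + K))
√(E(-57) + (-1*10)*c(29)) = √(2*(-57)/(64 - 57) + (-1*10)*(-6 + 29² + 21*29)) = √(2*(-57)/7 - 10*(-6 + 841 + 609)) = √(2*(-57)*(⅐) - 10*1444) = √(-114/7 - 14440) = √(-101194/7) = I*√708358/7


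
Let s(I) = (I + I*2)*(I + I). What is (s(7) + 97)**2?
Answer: 152881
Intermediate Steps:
s(I) = 6*I**2 (s(I) = (I + 2*I)*(2*I) = (3*I)*(2*I) = 6*I**2)
(s(7) + 97)**2 = (6*7**2 + 97)**2 = (6*49 + 97)**2 = (294 + 97)**2 = 391**2 = 152881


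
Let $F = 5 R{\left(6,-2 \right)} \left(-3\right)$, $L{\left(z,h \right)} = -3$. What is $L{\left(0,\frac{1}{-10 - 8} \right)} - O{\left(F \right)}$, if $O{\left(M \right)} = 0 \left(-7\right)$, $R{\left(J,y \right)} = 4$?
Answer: $-3$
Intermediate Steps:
$F = -60$ ($F = 5 \cdot 4 \left(-3\right) = 20 \left(-3\right) = -60$)
$O{\left(M \right)} = 0$
$L{\left(0,\frac{1}{-10 - 8} \right)} - O{\left(F \right)} = -3 - 0 = -3 + 0 = -3$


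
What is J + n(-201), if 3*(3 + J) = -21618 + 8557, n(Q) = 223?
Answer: -12401/3 ≈ -4133.7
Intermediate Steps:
J = -13070/3 (J = -3 + (-21618 + 8557)/3 = -3 + (⅓)*(-13061) = -3 - 13061/3 = -13070/3 ≈ -4356.7)
J + n(-201) = -13070/3 + 223 = -12401/3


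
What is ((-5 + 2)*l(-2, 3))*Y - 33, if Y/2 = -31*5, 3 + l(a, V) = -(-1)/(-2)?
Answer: -3288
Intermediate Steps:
l(a, V) = -7/2 (l(a, V) = -3 - (-1)/(-2) = -3 - (-1)*(-1)/2 = -3 - 1*1/2 = -3 - 1/2 = -7/2)
Y = -310 (Y = 2*(-31*5) = 2*(-155) = -310)
((-5 + 2)*l(-2, 3))*Y - 33 = ((-5 + 2)*(-7/2))*(-310) - 33 = -3*(-7/2)*(-310) - 33 = (21/2)*(-310) - 33 = -3255 - 33 = -3288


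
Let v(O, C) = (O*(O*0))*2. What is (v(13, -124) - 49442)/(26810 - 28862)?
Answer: 24721/1026 ≈ 24.095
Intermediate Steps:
v(O, C) = 0 (v(O, C) = (O*0)*2 = 0*2 = 0)
(v(13, -124) - 49442)/(26810 - 28862) = (0 - 49442)/(26810 - 28862) = -49442/(-2052) = -49442*(-1/2052) = 24721/1026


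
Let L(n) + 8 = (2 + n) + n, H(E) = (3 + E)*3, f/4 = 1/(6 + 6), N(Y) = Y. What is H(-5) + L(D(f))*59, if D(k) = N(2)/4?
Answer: -301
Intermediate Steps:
f = ⅓ (f = 4/(6 + 6) = 4/12 = 4*(1/12) = ⅓ ≈ 0.33333)
H(E) = 9 + 3*E
D(k) = ½ (D(k) = 2/4 = 2*(¼) = ½)
L(n) = -6 + 2*n (L(n) = -8 + ((2 + n) + n) = -8 + (2 + 2*n) = -6 + 2*n)
H(-5) + L(D(f))*59 = (9 + 3*(-5)) + (-6 + 2*(½))*59 = (9 - 15) + (-6 + 1)*59 = -6 - 5*59 = -6 - 295 = -301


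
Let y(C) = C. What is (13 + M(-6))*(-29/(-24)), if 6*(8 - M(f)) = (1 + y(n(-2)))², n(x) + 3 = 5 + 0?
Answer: 377/16 ≈ 23.563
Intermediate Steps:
n(x) = 2 (n(x) = -3 + (5 + 0) = -3 + 5 = 2)
M(f) = 13/2 (M(f) = 8 - (1 + 2)²/6 = 8 - ⅙*3² = 8 - ⅙*9 = 8 - 3/2 = 13/2)
(13 + M(-6))*(-29/(-24)) = (13 + 13/2)*(-29/(-24)) = 39*(-29*(-1/24))/2 = (39/2)*(29/24) = 377/16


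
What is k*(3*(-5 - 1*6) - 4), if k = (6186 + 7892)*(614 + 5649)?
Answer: -3262309018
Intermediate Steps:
k = 88170514 (k = 14078*6263 = 88170514)
k*(3*(-5 - 1*6) - 4) = 88170514*(3*(-5 - 1*6) - 4) = 88170514*(3*(-5 - 6) - 4) = 88170514*(3*(-11) - 4) = 88170514*(-33 - 4) = 88170514*(-37) = -3262309018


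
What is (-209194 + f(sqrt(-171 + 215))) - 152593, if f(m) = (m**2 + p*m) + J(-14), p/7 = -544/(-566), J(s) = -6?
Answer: -361749 + 3808*sqrt(11)/283 ≈ -3.6170e+5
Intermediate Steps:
p = 1904/283 (p = 7*(-544/(-566)) = 7*(-544*(-1/566)) = 7*(272/283) = 1904/283 ≈ 6.7279)
f(m) = -6 + m**2 + 1904*m/283 (f(m) = (m**2 + 1904*m/283) - 6 = -6 + m**2 + 1904*m/283)
(-209194 + f(sqrt(-171 + 215))) - 152593 = (-209194 + (-6 + (sqrt(-171 + 215))**2 + 1904*sqrt(-171 + 215)/283)) - 152593 = (-209194 + (-6 + (sqrt(44))**2 + 1904*sqrt(44)/283)) - 152593 = (-209194 + (-6 + (2*sqrt(11))**2 + 1904*(2*sqrt(11))/283)) - 152593 = (-209194 + (-6 + 44 + 3808*sqrt(11)/283)) - 152593 = (-209194 + (38 + 3808*sqrt(11)/283)) - 152593 = (-209156 + 3808*sqrt(11)/283) - 152593 = -361749 + 3808*sqrt(11)/283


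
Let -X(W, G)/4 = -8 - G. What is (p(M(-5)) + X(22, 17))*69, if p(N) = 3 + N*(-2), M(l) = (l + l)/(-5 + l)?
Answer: 6969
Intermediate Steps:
X(W, G) = 32 + 4*G (X(W, G) = -4*(-8 - G) = 32 + 4*G)
M(l) = 2*l/(-5 + l) (M(l) = (2*l)/(-5 + l) = 2*l/(-5 + l))
p(N) = 3 - 2*N
(p(M(-5)) + X(22, 17))*69 = ((3 - 4*(-5)/(-5 - 5)) + (32 + 4*17))*69 = ((3 - 4*(-5)/(-10)) + (32 + 68))*69 = ((3 - 4*(-5)*(-1)/10) + 100)*69 = ((3 - 2*1) + 100)*69 = ((3 - 2) + 100)*69 = (1 + 100)*69 = 101*69 = 6969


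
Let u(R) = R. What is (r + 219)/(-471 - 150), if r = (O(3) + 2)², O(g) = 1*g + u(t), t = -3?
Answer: -223/621 ≈ -0.35910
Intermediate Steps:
O(g) = -3 + g (O(g) = 1*g - 3 = g - 3 = -3 + g)
r = 4 (r = ((-3 + 3) + 2)² = (0 + 2)² = 2² = 4)
(r + 219)/(-471 - 150) = (4 + 219)/(-471 - 150) = 223/(-621) = 223*(-1/621) = -223/621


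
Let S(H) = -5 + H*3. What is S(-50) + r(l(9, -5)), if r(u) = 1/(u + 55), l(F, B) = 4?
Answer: -9144/59 ≈ -154.98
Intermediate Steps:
r(u) = 1/(55 + u)
S(H) = -5 + 3*H
S(-50) + r(l(9, -5)) = (-5 + 3*(-50)) + 1/(55 + 4) = (-5 - 150) + 1/59 = -155 + 1/59 = -9144/59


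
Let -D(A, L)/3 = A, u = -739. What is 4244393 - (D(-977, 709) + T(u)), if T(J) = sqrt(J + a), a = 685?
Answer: 4241462 - 3*I*sqrt(6) ≈ 4.2415e+6 - 7.3485*I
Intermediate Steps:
D(A, L) = -3*A
T(J) = sqrt(685 + J) (T(J) = sqrt(J + 685) = sqrt(685 + J))
4244393 - (D(-977, 709) + T(u)) = 4244393 - (-3*(-977) + sqrt(685 - 739)) = 4244393 - (2931 + sqrt(-54)) = 4244393 - (2931 + 3*I*sqrt(6)) = 4244393 + (-2931 - 3*I*sqrt(6)) = 4241462 - 3*I*sqrt(6)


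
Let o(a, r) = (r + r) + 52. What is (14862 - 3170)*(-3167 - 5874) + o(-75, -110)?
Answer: -105707540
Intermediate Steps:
o(a, r) = 52 + 2*r (o(a, r) = 2*r + 52 = 52 + 2*r)
(14862 - 3170)*(-3167 - 5874) + o(-75, -110) = (14862 - 3170)*(-3167 - 5874) + (52 + 2*(-110)) = 11692*(-9041) + (52 - 220) = -105707372 - 168 = -105707540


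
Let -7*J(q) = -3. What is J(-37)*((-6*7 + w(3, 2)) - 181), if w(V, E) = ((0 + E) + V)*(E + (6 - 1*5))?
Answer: -624/7 ≈ -89.143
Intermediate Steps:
J(q) = 3/7 (J(q) = -1/7*(-3) = 3/7)
w(V, E) = (1 + E)*(E + V) (w(V, E) = (E + V)*(E + (6 - 5)) = (E + V)*(E + 1) = (E + V)*(1 + E) = (1 + E)*(E + V))
J(-37)*((-6*7 + w(3, 2)) - 181) = 3*((-6*7 + (2 + 3 + 2**2 + 2*3)) - 181)/7 = 3*((-42 + (2 + 3 + 4 + 6)) - 181)/7 = 3*((-42 + 15) - 181)/7 = 3*(-27 - 181)/7 = (3/7)*(-208) = -624/7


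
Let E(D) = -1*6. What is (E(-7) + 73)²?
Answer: 4489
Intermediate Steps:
E(D) = -6
(E(-7) + 73)² = (-6 + 73)² = 67² = 4489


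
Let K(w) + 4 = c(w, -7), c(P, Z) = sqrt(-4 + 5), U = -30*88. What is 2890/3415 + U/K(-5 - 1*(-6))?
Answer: 601618/683 ≈ 880.85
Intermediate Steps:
U = -2640
c(P, Z) = 1 (c(P, Z) = sqrt(1) = 1)
K(w) = -3 (K(w) = -4 + 1 = -3)
2890/3415 + U/K(-5 - 1*(-6)) = 2890/3415 - 2640/(-3) = 2890*(1/3415) - 2640*(-1/3) = 578/683 + 880 = 601618/683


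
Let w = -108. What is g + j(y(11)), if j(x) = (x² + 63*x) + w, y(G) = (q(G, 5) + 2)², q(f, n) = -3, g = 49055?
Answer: 49011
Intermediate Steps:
y(G) = 1 (y(G) = (-3 + 2)² = (-1)² = 1)
j(x) = -108 + x² + 63*x (j(x) = (x² + 63*x) - 108 = -108 + x² + 63*x)
g + j(y(11)) = 49055 + (-108 + 1² + 63*1) = 49055 + (-108 + 1 + 63) = 49055 - 44 = 49011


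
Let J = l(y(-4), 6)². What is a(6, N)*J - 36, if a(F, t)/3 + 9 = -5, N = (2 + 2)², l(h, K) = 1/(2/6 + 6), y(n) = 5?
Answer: -13374/361 ≈ -37.047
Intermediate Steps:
l(h, K) = 3/19 (l(h, K) = 1/(2*(⅙) + 6) = 1/(⅓ + 6) = 1/(19/3) = 3/19)
N = 16 (N = 4² = 16)
a(F, t) = -42 (a(F, t) = -27 + 3*(-5) = -27 - 15 = -42)
J = 9/361 (J = (3/19)² = 9/361 ≈ 0.024931)
a(6, N)*J - 36 = -42*9/361 - 36 = -378/361 - 36 = -13374/361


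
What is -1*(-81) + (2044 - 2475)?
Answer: -350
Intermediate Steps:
-1*(-81) + (2044 - 2475) = 81 - 431 = -350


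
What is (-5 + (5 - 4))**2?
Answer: 16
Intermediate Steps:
(-5 + (5 - 4))**2 = (-5 + 1)**2 = (-4)**2 = 16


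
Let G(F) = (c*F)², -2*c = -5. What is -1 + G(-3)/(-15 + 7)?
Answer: -257/32 ≈ -8.0313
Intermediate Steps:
c = 5/2 (c = -½*(-5) = 5/2 ≈ 2.5000)
G(F) = 25*F²/4 (G(F) = (5*F/2)² = 25*F²/4)
-1 + G(-3)/(-15 + 7) = -1 + ((25/4)*(-3)²)/(-15 + 7) = -1 + ((25/4)*9)/(-8) = -1 + (225/4)*(-⅛) = -1 - 225/32 = -257/32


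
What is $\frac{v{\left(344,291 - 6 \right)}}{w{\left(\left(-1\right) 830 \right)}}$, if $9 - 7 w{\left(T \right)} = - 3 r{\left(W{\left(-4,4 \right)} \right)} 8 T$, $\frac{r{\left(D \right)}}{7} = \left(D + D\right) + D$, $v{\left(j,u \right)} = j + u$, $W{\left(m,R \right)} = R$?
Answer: $- \frac{4403}{1673271} \approx -0.0026314$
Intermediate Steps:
$r{\left(D \right)} = 21 D$ ($r{\left(D \right)} = 7 \left(\left(D + D\right) + D\right) = 7 \left(2 D + D\right) = 7 \cdot 3 D = 21 D$)
$w{\left(T \right)} = \frac{9}{7} + 288 T$ ($w{\left(T \right)} = \frac{9}{7} - \frac{- 3 \cdot 21 \cdot 4 \cdot 8 T}{7} = \frac{9}{7} - \frac{\left(-3\right) 84 \cdot 8 T}{7} = \frac{9}{7} - \frac{\left(-252\right) 8 T}{7} = \frac{9}{7} - \frac{\left(-2016\right) T}{7} = \frac{9}{7} + 288 T$)
$\frac{v{\left(344,291 - 6 \right)}}{w{\left(\left(-1\right) 830 \right)}} = \frac{344 + \left(291 - 6\right)}{\frac{9}{7} + 288 \left(\left(-1\right) 830\right)} = \frac{344 + 285}{\frac{9}{7} + 288 \left(-830\right)} = \frac{629}{\frac{9}{7} - 239040} = \frac{629}{- \frac{1673271}{7}} = 629 \left(- \frac{7}{1673271}\right) = - \frac{4403}{1673271}$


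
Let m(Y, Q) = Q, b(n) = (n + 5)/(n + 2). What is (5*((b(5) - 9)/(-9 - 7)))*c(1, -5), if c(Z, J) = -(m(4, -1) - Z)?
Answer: 265/56 ≈ 4.7321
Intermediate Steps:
b(n) = (5 + n)/(2 + n)
c(Z, J) = 1 + Z (c(Z, J) = -(-1 - Z) = 1 + Z)
(5*((b(5) - 9)/(-9 - 7)))*c(1, -5) = (5*(((5 + 5)/(2 + 5) - 9)/(-9 - 7)))*(1 + 1) = (5*((10/7 - 9)/(-16)))*2 = (5*(((⅐)*10 - 9)*(-1/16)))*2 = (5*((10/7 - 9)*(-1/16)))*2 = (5*(-53/7*(-1/16)))*2 = (5*(53/112))*2 = (265/112)*2 = 265/56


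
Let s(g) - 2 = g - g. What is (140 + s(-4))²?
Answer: 20164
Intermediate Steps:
s(g) = 2 (s(g) = 2 + (g - g) = 2 + 0 = 2)
(140 + s(-4))² = (140 + 2)² = 142² = 20164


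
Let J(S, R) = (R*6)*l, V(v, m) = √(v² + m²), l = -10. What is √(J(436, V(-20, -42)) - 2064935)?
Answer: √(-2064935 - 120*√541) ≈ 1438.0*I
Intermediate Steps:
V(v, m) = √(m² + v²)
J(S, R) = -60*R (J(S, R) = (R*6)*(-10) = (6*R)*(-10) = -60*R)
√(J(436, V(-20, -42)) - 2064935) = √(-60*√((-42)² + (-20)²) - 2064935) = √(-60*√(1764 + 400) - 2064935) = √(-120*√541 - 2064935) = √(-2064935 - 120*√541)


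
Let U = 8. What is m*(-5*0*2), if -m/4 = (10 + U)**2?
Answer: 0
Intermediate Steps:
m = -1296 (m = -4*(10 + 8)**2 = -4*18**2 = -4*324 = -1296)
m*(-5*0*2) = -1296*(-5*0)*2 = -0*2 = -1296*0 = 0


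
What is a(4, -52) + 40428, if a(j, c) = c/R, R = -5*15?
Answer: 3032152/75 ≈ 40429.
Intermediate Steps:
R = -75
a(j, c) = -c/75 (a(j, c) = c/(-75) = c*(-1/75) = -c/75)
a(4, -52) + 40428 = -1/75*(-52) + 40428 = 52/75 + 40428 = 3032152/75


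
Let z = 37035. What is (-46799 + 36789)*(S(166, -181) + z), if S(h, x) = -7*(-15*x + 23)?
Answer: -178868690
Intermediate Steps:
S(h, x) = -161 + 105*x (S(h, x) = -7*(23 - 15*x) = -161 + 105*x)
(-46799 + 36789)*(S(166, -181) + z) = (-46799 + 36789)*((-161 + 105*(-181)) + 37035) = -10010*((-161 - 19005) + 37035) = -10010*(-19166 + 37035) = -10010*17869 = -178868690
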